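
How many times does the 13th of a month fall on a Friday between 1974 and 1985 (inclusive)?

21

Friday-the-13ths by year:
1974: Sep, Dec
1975: Jun
1976: Feb, Aug
1977: May
1978: Jan, Oct
1979: Apr, Jul
1980: Jun
1981: Feb, Mar, Nov
1982: Aug
1983: May
1984: Jan, Apr, Jul
1985: Sep, Dec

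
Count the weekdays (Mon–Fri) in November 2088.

22 weekdays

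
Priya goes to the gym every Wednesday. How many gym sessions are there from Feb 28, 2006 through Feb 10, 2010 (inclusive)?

207 Wednesdays

Feb 28, 2006 is a Tuesday.
That's 1444 days from start to end, counting both.
1444 = 7 × 206 + 2, so there are 206 full weeks plus 2 extra days.
Each full week contributes one Wednesday: 206 so far.
The 2 extra days are Tue, Wed — 1 of them qualifies.
Total: 206 + 1 = 207.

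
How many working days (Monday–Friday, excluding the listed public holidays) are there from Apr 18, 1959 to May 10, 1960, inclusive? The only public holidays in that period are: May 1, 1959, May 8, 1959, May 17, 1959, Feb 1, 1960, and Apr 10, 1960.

Apr 18, 1959 is a Saturday.
That's 389 days from start to end, counting both.
389 = 7 × 55 + 4, so there are 55 full weeks plus 4 extra days.
Each full week contributes 5 weekdays (Mon–Fri): 55 × 5 = 275.
The 4 extra days are Saturday, Sunday, Monday, Tuesday — 2 of them qualify.
Total: 275 + 2 = 277.
Holidays: May 1, 1959 (Fri); May 8, 1959 (Fri); May 17, 1959 (Sun); Feb 1, 1960 (Mon); Apr 10, 1960 (Sun).
3 of the 5 holidays fall on weekdays; the rest are weekends and were already excluded.
Business days: 277 − 3 = 274.

274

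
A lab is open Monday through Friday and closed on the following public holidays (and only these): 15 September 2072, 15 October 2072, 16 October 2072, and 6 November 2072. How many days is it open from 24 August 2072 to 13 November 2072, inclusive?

57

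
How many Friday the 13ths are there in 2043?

3

The 13th falls on a Friday when the month's 13th has weekday Fri.
Jan 13 is Tue; Feb 13 is Fri ✓; Mar 13 is Fri ✓; Apr 13 is Mon; May 13 is Wed; Jun 13 is Sat; Jul 13 is Mon; Aug 13 is Thu; Sep 13 is Sun; Oct 13 is Tue; Nov 13 is Fri ✓; Dec 13 is Sun.
Friday the 13ths: Feb, Mar, Nov.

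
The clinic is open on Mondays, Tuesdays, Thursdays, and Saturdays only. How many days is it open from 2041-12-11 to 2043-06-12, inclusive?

313

2041-12-11 is a Wednesday.
From 2041-12-11 to 2043-06-12 is 549 days inclusive.
549 = 7 × 78 + 3, so there are 78 full weeks plus 3 extra days.
Each full week contributes 4 days from the set (Mon, Tue, Thu, Sat): 78 × 4 = 312.
The 3 extra days are Wed, Thu, Fri — 1 of them qualifies.
Total: 312 + 1 = 313.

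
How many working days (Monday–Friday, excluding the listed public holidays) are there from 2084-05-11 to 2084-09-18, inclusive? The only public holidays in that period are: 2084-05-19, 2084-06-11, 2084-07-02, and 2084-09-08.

2084-05-11 is a Thursday.
From 2084-05-11 to 2084-09-18 is 131 days inclusive.
131 = 7 × 18 + 5, so there are 18 full weeks plus 5 extra days.
Each full week contributes 5 weekdays (Mon–Fri): 18 × 5 = 90.
The 5 extra days are Thu, Fri, Sat, Sun, Mon — 3 of them qualify.
Total: 90 + 3 = 93.
Holidays: 2084-05-19 (Fri); 2084-06-11 (Sun); 2084-07-02 (Sun); 2084-09-08 (Fri).
2 of the 4 holidays fall on weekdays; the rest are weekends and were already excluded.
Business days: 93 − 2 = 91.

91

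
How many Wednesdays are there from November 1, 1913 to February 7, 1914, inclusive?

14

November 1, 1913 is a Saturday.
From November 1, 1913 to February 7, 1914 is 99 days inclusive.
99 = 7 × 14 + 1, so there are 14 full weeks plus 1 extra day.
Each full week contributes one Wednesday: 14 so far.
The 1 extra day is Saturday — none qualify.
Total: 14 + 0 = 14.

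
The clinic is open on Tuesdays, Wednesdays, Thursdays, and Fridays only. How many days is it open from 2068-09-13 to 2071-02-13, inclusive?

506

2068-09-13 is a Thursday.
From 2068-09-13 to 2071-02-13 is 884 days inclusive.
884 = 7 × 126 + 2, so there are 126 full weeks plus 2 extra days.
Each full week contributes 4 days from the set (Tue, Wed, Thu, Fri): 126 × 4 = 504.
The 2 extra days are Thursday, Friday — 2 of them qualify.
Total: 504 + 2 = 506.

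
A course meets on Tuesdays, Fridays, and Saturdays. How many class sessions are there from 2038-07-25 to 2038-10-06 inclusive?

31

2038-07-25 is a Sunday.
The range spans 74 days (inclusive of both endpoints).
74 = 7 × 10 + 4, so there are 10 full weeks plus 4 extra days.
Each full week contributes 3 days from the set (Tue, Fri, Sat): 10 × 3 = 30.
The 4 extra days are Sunday, Monday, Tuesday, Wednesday — 1 of them qualifies.
Total: 30 + 1 = 31.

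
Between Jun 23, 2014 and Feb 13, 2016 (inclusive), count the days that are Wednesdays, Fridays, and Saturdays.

258

Jun 23, 2014 is a Monday.
That's 601 days from start to end, counting both.
601 = 7 × 85 + 6, so there are 85 full weeks plus 6 extra days.
Each full week contributes 3 days from the set (Wed, Fri, Sat): 85 × 3 = 255.
The 6 extra days are Monday, Tuesday, Wednesday, Thursday, Friday, Saturday — 3 of them qualify.
Total: 255 + 3 = 258.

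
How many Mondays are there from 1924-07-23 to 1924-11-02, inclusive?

1924-07-23 is a Wednesday.
From 1924-07-23 to 1924-11-02 is 103 days inclusive.
103 = 7 × 14 + 5, so there are 14 full weeks plus 5 extra days.
Each full week contributes one Monday: 14 so far.
The 5 extra days are Wed, Thu, Fri, Sat, Sun — none qualify.
Total: 14 + 0 = 14.

14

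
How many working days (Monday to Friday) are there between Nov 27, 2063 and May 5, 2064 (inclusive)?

115

Nov 27, 2063 is a Tuesday.
From Nov 27, 2063 to May 5, 2064 is 161 days inclusive.
161 = 7 × 23, so the span is exactly 23 full weeks.
Each full week contributes 5 weekdays (Mon–Fri): 23 × 5 = 115.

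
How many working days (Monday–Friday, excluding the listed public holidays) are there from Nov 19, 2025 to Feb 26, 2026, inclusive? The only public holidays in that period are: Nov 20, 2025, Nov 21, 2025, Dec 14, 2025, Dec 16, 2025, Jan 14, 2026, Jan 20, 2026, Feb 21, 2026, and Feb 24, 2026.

Nov 19, 2025 is a Wednesday.
That's 100 days from start to end, counting both.
100 = 7 × 14 + 2, so there are 14 full weeks plus 2 extra days.
Each full week contributes 5 weekdays (Mon–Fri): 14 × 5 = 70.
The 2 extra days are Wednesday, Thursday — 2 of them qualify.
Total: 70 + 2 = 72.
Holidays: Nov 20, 2025 (Thu); Nov 21, 2025 (Fri); Dec 14, 2025 (Sun); Dec 16, 2025 (Tue); Jan 14, 2026 (Wed); Jan 20, 2026 (Tue); Feb 21, 2026 (Sat); Feb 24, 2026 (Tue).
6 of the 8 holidays fall on weekdays; the rest are weekends and were already excluded.
Business days: 72 − 6 = 66.

66 working days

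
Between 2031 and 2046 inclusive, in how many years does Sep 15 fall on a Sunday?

Day of week of September 15 in each year:
2031: Mon, 2032: Wed, 2033: Thu, 2034: Fri, 2035: Sat, 2036: Mon, 2037: Tue, 2038: Wed, 2039: Thu, 2040: Sat, 2041: Sun ✓, 2042: Mon, 2043: Tue, 2044: Thu, 2045: Fri, 2046: Sat
Sundays: 2041.

1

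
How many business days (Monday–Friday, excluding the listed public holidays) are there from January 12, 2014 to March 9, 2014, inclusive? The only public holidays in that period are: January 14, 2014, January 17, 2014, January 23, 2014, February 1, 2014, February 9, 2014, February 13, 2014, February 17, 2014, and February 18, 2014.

January 12, 2014 is a Sunday.
From January 12, 2014 to March 9, 2014 is 57 days inclusive.
57 = 7 × 8 + 1, so there are 8 full weeks plus 1 extra day.
Each full week contributes 5 weekdays (Mon–Fri): 8 × 5 = 40.
The 1 extra day is Sun — none qualify.
Total: 40 + 0 = 40.
Holidays: January 14, 2014 (Tue); January 17, 2014 (Fri); January 23, 2014 (Thu); February 1, 2014 (Sat); February 9, 2014 (Sun); February 13, 2014 (Thu); February 17, 2014 (Mon); February 18, 2014 (Tue).
6 of the 8 holidays fall on weekdays; the rest are weekends and were already excluded.
Business days: 40 − 6 = 34.

34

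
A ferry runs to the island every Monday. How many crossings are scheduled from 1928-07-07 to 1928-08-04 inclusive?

4 Mondays

1928-07-07 is a Saturday.
That's 29 days from start to end, counting both.
29 = 7 × 4 + 1, so there are 4 full weeks plus 1 extra day.
Each full week contributes one Monday: 4 so far.
The 1 extra day is Sat — none qualify.
Total: 4 + 0 = 4.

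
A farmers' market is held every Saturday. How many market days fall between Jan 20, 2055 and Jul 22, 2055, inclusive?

26

Jan 20, 2055 is a Wednesday.
The range spans 184 days (inclusive of both endpoints).
184 = 7 × 26 + 2, so there are 26 full weeks plus 2 extra days.
Each full week contributes one Saturday: 26 so far.
The 2 extra days are Wed, Thu — none qualify.
Total: 26 + 0 = 26.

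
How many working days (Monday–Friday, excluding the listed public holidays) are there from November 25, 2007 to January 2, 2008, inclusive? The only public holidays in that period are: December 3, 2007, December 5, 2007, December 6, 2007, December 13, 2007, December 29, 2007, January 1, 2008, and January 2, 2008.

22 working days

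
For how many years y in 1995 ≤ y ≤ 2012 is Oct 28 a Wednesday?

2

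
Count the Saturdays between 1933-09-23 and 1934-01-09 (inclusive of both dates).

16 Saturdays

1933-09-23 is a Saturday.
From 1933-09-23 to 1934-01-09 is 109 days inclusive.
109 = 7 × 15 + 4, so there are 15 full weeks plus 4 extra days.
Each full week contributes one Saturday: 15 so far.
The 4 extra days are Sat, Sun, Mon, Tue — 1 of them qualifies.
Total: 15 + 1 = 16.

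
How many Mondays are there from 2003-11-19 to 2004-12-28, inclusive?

2003-11-19 is a Wednesday.
The range spans 406 days (inclusive of both endpoints).
406 = 7 × 58, so the span is exactly 58 full weeks.
Each full week contributes one Monday: 58 so far.
Total: 58.

58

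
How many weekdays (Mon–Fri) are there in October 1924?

23

Oct 1, 1924 is a Wednesday.
That's 31 days from start to end, counting both.
31 = 7 × 4 + 3, so there are 4 full weeks plus 3 extra days.
Each full week contributes 5 weekdays (Mon–Fri): 4 × 5 = 20.
The 3 extra days are Wednesday, Thursday, Friday — 3 of them qualify.
Total: 20 + 3 = 23.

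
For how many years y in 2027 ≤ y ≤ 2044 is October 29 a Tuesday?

2

Day of week of October 29 in each year:
2027: Fri, 2028: Sun, 2029: Mon, 2030: Tue ✓, 2031: Wed, 2032: Fri, 2033: Sat, 2034: Sun, 2035: Mon, 2036: Wed, 2037: Thu, 2038: Fri, 2039: Sat, 2040: Mon, 2041: Tue ✓, 2042: Wed, 2043: Thu, 2044: Sat
Tuesdays: 2030, 2041.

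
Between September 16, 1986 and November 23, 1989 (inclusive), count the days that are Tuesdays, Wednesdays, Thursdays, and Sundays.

September 16, 1986 is a Tuesday.
That's 1165 days from start to end, counting both.
1165 = 7 × 166 + 3, so there are 166 full weeks plus 3 extra days.
Each full week contributes 4 days from the set (Tue, Wed, Thu, Sun): 166 × 4 = 664.
The 3 extra days are Tuesday, Wednesday, Thursday — 3 of them qualify.
Total: 664 + 3 = 667.

667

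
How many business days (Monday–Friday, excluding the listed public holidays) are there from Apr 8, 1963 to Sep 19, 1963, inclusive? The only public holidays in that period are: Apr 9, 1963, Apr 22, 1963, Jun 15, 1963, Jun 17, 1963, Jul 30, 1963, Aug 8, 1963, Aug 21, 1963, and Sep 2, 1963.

112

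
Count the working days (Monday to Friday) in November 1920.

22

1 November 1920 is a Monday.
From 1 November 1920 to 30 November 1920 is 30 days inclusive.
30 = 7 × 4 + 2, so there are 4 full weeks plus 2 extra days.
Each full week contributes 5 weekdays (Mon–Fri): 4 × 5 = 20.
The 2 extra days are Mon, Tue — 2 of them qualify.
Total: 20 + 2 = 22.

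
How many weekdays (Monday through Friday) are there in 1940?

262 weekdays

1 January 1940 is a Monday.
That's 366 days from start to end, counting both.
366 = 7 × 52 + 2, so there are 52 full weeks plus 2 extra days.
Each full week contributes 5 weekdays (Mon–Fri): 52 × 5 = 260.
The 2 extra days are Monday, Tuesday — 2 of them qualify.
Total: 260 + 2 = 262.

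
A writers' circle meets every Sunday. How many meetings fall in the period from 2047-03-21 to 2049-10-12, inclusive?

2047-03-21 is a Thursday.
From 2047-03-21 to 2049-10-12 is 937 days inclusive.
937 = 7 × 133 + 6, so there are 133 full weeks plus 6 extra days.
Each full week contributes one Sunday: 133 so far.
The 6 extra days are Thu, Fri, Sat, Sun, Mon, Tue — 1 of them qualifies.
Total: 133 + 1 = 134.

134 Sundays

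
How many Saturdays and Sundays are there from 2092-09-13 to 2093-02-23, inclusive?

2092-09-13 is a Saturday.
That's 164 days from start to end, counting both.
164 = 7 × 23 + 3, so there are 23 full weeks plus 3 extra days.
Each full week contributes 2 weekend days (Sat, Sun): 23 × 2 = 46.
The 3 extra days are Sat, Sun, Mon — 2 of them qualify.
Total: 46 + 2 = 48.

48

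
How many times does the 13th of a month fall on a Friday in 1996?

2

The 13th falls on a Friday when the month's 13th has weekday Fri.
Jan 13 is Sat; Feb 13 is Tue; Mar 13 is Wed; Apr 13 is Sat; May 13 is Mon; Jun 13 is Thu; Jul 13 is Sat; Aug 13 is Tue; Sep 13 is Fri ✓; Oct 13 is Sun; Nov 13 is Wed; Dec 13 is Fri ✓.
Friday the 13ths: Sep, Dec.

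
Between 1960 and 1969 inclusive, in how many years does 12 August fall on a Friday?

2

Day of week of August 12 in each year:
1960: Fri ✓, 1961: Sat, 1962: Sun, 1963: Mon, 1964: Wed, 1965: Thu, 1966: Fri ✓, 1967: Sat, 1968: Mon, 1969: Tue
Fridays: 1960, 1966.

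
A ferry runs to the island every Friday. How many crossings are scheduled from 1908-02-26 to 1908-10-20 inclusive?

34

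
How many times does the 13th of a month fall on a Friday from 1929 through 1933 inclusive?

9

Friday-the-13ths by year:
1929: Sep, Dec
1930: Jun
1931: Feb, Mar, Nov
1932: May
1933: Jan, Oct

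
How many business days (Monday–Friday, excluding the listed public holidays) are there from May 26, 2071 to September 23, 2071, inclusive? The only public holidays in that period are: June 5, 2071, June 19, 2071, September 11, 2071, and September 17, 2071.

83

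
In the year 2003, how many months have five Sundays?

4

A month has five Sundays exactly when Sunday falls within its first (length − 28) days.
Jan: 31 days, starts Wed → 5 of Wed, Thu, Fri
Feb: 28 days, starts Sat → 5 of (none)
Mar: 31 days, starts Sat → 5 of Sat, Sun, Mon ✓
Apr: 30 days, starts Tue → 5 of Tue, Wed
May: 31 days, starts Thu → 5 of Thu, Fri, Sat
Jun: 30 days, starts Sun → 5 of Sun, Mon ✓
Jul: 31 days, starts Tue → 5 of Tue, Wed, Thu
Aug: 31 days, starts Fri → 5 of Fri, Sat, Sun ✓
Sep: 30 days, starts Mon → 5 of Mon, Tue
Oct: 31 days, starts Wed → 5 of Wed, Thu, Fri
Nov: 30 days, starts Sat → 5 of Sat, Sun ✓
Dec: 31 days, starts Mon → 5 of Mon, Tue, Wed
Months with five Sundays: Mar, Jun, Aug, Nov.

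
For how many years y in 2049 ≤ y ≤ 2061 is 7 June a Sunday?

1

Day of week of June 7 in each year:
2049: Mon, 2050: Tue, 2051: Wed, 2052: Fri, 2053: Sat, 2054: Sun ✓, 2055: Mon, 2056: Wed, 2057: Thu, 2058: Fri, 2059: Sat, 2060: Mon, 2061: Tue
Sundays: 2054.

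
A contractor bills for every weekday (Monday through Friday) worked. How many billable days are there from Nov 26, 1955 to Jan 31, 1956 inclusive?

Nov 26, 1955 is a Saturday.
That's 67 days from start to end, counting both.
67 = 7 × 9 + 4, so there are 9 full weeks plus 4 extra days.
Each full week contributes 5 weekdays (Mon–Fri): 9 × 5 = 45.
The 4 extra days are Saturday, Sunday, Monday, Tuesday — 2 of them qualify.
Total: 45 + 2 = 47.

47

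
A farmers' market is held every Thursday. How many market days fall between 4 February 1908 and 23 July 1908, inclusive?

4 February 1908 is a Tuesday.
That's 171 days from start to end, counting both.
171 = 7 × 24 + 3, so there are 24 full weeks plus 3 extra days.
Each full week contributes one Thursday: 24 so far.
The 3 extra days are Tue, Wed, Thu — 1 of them qualifies.
Total: 24 + 1 = 25.

25 Thursdays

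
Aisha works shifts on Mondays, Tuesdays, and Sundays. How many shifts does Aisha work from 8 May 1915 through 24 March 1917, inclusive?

8 May 1915 is a Saturday.
From 8 May 1915 to 24 March 1917 is 687 days inclusive.
687 = 7 × 98 + 1, so there are 98 full weeks plus 1 extra day.
Each full week contributes 3 days from the set (Mon, Tue, Sun): 98 × 3 = 294.
The 1 extra day is Sat — none qualify.
Total: 294 + 0 = 294.

294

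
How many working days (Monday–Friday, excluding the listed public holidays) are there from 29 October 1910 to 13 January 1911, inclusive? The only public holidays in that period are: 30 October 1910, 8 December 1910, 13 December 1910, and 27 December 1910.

29 October 1910 is a Saturday.
From 29 October 1910 to 13 January 1911 is 77 days inclusive.
77 = 7 × 11, so the span is exactly 11 full weeks.
Each full week contributes 5 weekdays (Mon–Fri): 11 × 5 = 55.
Holidays: 30 October 1910 (Sun); 8 December 1910 (Thu); 13 December 1910 (Tue); 27 December 1910 (Tue).
3 of the 4 holidays fall on weekdays; the rest are weekends and were already excluded.
Business days: 55 − 3 = 52.

52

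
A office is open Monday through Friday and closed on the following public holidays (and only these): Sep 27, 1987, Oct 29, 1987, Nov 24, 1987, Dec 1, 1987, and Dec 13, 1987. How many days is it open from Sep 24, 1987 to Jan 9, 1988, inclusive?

Sep 24, 1987 is a Thursday.
From Sep 24, 1987 to Jan 9, 1988 is 108 days inclusive.
108 = 7 × 15 + 3, so there are 15 full weeks plus 3 extra days.
Each full week contributes 5 weekdays (Mon–Fri): 15 × 5 = 75.
The 3 extra days are Thursday, Friday, Saturday — 2 of them qualify.
Total: 75 + 2 = 77.
Holidays: Sep 27, 1987 (Sun); Oct 29, 1987 (Thu); Nov 24, 1987 (Tue); Dec 1, 1987 (Tue); Dec 13, 1987 (Sun).
3 of the 5 holidays fall on weekdays; the rest are weekends and were already excluded.
Business days: 77 − 3 = 74.

74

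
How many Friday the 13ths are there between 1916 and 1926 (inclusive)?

18

Friday-the-13ths by year:
1916: Oct
1917: Apr, Jul
1918: Sep, Dec
1919: Jun
1920: Feb, Aug
1921: May
1922: Jan, Oct
1923: Apr, Jul
1924: Jun
1925: Feb, Mar, Nov
1926: Aug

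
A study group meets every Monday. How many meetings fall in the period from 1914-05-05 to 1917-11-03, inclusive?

1914-05-05 is a Tuesday.
That's 1279 days from start to end, counting both.
1279 = 7 × 182 + 5, so there are 182 full weeks plus 5 extra days.
Each full week contributes one Monday: 182 so far.
The 5 extra days are Tuesday, Wednesday, Thursday, Friday, Saturday — none qualify.
Total: 182 + 0 = 182.

182 Mondays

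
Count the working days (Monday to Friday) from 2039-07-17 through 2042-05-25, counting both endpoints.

745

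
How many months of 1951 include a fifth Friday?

4

A month has five Fridays exactly when Friday falls within its first (length − 28) days.
Jan: 31 days, starts Mon → 5 of Mon, Tue, Wed
Feb: 28 days, starts Thu → 5 of (none)
Mar: 31 days, starts Thu → 5 of Thu, Fri, Sat ✓
Apr: 30 days, starts Sun → 5 of Sun, Mon
May: 31 days, starts Tue → 5 of Tue, Wed, Thu
Jun: 30 days, starts Fri → 5 of Fri, Sat ✓
Jul: 31 days, starts Sun → 5 of Sun, Mon, Tue
Aug: 31 days, starts Wed → 5 of Wed, Thu, Fri ✓
Sep: 30 days, starts Sat → 5 of Sat, Sun
Oct: 31 days, starts Mon → 5 of Mon, Tue, Wed
Nov: 30 days, starts Thu → 5 of Thu, Fri ✓
Dec: 31 days, starts Sat → 5 of Sat, Sun, Mon
Months with five Fridays: Mar, Jun, Aug, Nov.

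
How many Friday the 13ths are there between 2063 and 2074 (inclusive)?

Friday-the-13ths by year:
2063: Apr, Jul
2064: Jun
2065: Feb, Mar, Nov
2066: Aug
2067: May
2068: Jan, Apr, Jul
2069: Sep, Dec
2070: Jun
2071: Feb, Mar, Nov
2072: May
2073: Jan, Oct
2074: Apr, Jul

22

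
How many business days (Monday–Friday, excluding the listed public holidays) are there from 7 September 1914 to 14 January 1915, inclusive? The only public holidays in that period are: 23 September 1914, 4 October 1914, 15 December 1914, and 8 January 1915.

7 September 1914 is a Monday.
That's 130 days from start to end, counting both.
130 = 7 × 18 + 4, so there are 18 full weeks plus 4 extra days.
Each full week contributes 5 weekdays (Mon–Fri): 18 × 5 = 90.
The 4 extra days are Mon, Tue, Wed, Thu — 4 of them qualify.
Total: 90 + 4 = 94.
Holidays: 23 September 1914 (Wed); 4 October 1914 (Sun); 15 December 1914 (Tue); 8 January 1915 (Fri).
3 of the 4 holidays fall on weekdays; the rest are weekends and were already excluded.
Business days: 94 − 3 = 91.

91 business days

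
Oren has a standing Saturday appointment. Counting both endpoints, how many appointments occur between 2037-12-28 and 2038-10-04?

40

2037-12-28 is a Monday.
The range spans 281 days (inclusive of both endpoints).
281 = 7 × 40 + 1, so there are 40 full weeks plus 1 extra day.
Each full week contributes one Saturday: 40 so far.
The 1 extra day is Mon — none qualify.
Total: 40 + 0 = 40.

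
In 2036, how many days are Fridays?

52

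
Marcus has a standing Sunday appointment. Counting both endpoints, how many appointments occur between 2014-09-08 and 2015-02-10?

2014-09-08 is a Monday.
That's 156 days from start to end, counting both.
156 = 7 × 22 + 2, so there are 22 full weeks plus 2 extra days.
Each full week contributes one Sunday: 22 so far.
The 2 extra days are Mon, Tue — none qualify.
Total: 22 + 0 = 22.

22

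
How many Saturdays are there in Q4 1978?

13

1 October 1978 is a Sunday.
That's 92 days from start to end, counting both.
92 = 7 × 13 + 1, so there are 13 full weeks plus 1 extra day.
Each full week contributes one Saturday: 13 so far.
The 1 extra day is Sunday — none qualify.
Total: 13 + 0 = 13.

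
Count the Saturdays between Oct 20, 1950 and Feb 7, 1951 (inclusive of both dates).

16

Oct 20, 1950 is a Friday.
The range spans 111 days (inclusive of both endpoints).
111 = 7 × 15 + 6, so there are 15 full weeks plus 6 extra days.
Each full week contributes one Saturday: 15 so far.
The 6 extra days are Fri, Sat, Sun, Mon, Tue, Wed — 1 of them qualifies.
Total: 15 + 1 = 16.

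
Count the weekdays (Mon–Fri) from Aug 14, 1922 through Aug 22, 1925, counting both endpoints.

790 weekdays

Aug 14, 1922 is a Monday.
The range spans 1105 days (inclusive of both endpoints).
1105 = 7 × 157 + 6, so there are 157 full weeks plus 6 extra days.
Each full week contributes 5 weekdays (Mon–Fri): 157 × 5 = 785.
The 6 extra days are Mon, Tue, Wed, Thu, Fri, Sat — 5 of them qualify.
Total: 785 + 5 = 790.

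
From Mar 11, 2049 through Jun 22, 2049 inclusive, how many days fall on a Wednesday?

Mar 11, 2049 is a Thursday.
From Mar 11, 2049 to Jun 22, 2049 is 104 days inclusive.
104 = 7 × 14 + 6, so there are 14 full weeks plus 6 extra days.
Each full week contributes one Wednesday: 14 so far.
The 6 extra days are Thursday, Friday, Saturday, Sunday, Monday, Tuesday — none qualify.
Total: 14 + 0 = 14.

14 Wednesdays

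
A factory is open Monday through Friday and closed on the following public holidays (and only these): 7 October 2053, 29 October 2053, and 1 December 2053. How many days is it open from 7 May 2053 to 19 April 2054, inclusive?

245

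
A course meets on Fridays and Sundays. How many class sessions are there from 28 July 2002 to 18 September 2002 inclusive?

28 July 2002 is a Sunday.
From 28 July 2002 to 18 September 2002 is 53 days inclusive.
53 = 7 × 7 + 4, so there are 7 full weeks plus 4 extra days.
Each full week contributes 2 days from the set (Fri, Sun): 7 × 2 = 14.
The 4 extra days are Sun, Mon, Tue, Wed — 1 of them qualifies.
Total: 14 + 1 = 15.

15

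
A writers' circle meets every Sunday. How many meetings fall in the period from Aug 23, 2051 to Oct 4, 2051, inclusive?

Aug 23, 2051 is a Wednesday.
From Aug 23, 2051 to Oct 4, 2051 is 43 days inclusive.
43 = 7 × 6 + 1, so there are 6 full weeks plus 1 extra day.
Each full week contributes one Sunday: 6 so far.
The 1 extra day is Wed — none qualify.
Total: 6 + 0 = 6.

6 Sundays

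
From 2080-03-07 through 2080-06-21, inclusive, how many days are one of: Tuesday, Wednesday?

30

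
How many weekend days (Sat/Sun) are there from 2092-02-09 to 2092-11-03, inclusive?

78

2092-02-09 is a Saturday.
The range spans 269 days (inclusive of both endpoints).
269 = 7 × 38 + 3, so there are 38 full weeks plus 3 extra days.
Each full week contributes 2 weekend days (Sat, Sun): 38 × 2 = 76.
The 3 extra days are Saturday, Sunday, Monday — 2 of them qualify.
Total: 76 + 2 = 78.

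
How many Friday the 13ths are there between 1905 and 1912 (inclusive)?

14

Friday-the-13ths by year:
1905: Jan, Oct
1906: Apr, Jul
1907: Sep, Dec
1908: Mar, Nov
1909: Aug
1910: May
1911: Jan, Oct
1912: Sep, Dec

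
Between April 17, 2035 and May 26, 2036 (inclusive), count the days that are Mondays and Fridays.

116

April 17, 2035 is a Tuesday.
The range spans 406 days (inclusive of both endpoints).
406 = 7 × 58, so the span is exactly 58 full weeks.
Each full week contributes 2 days from the set (Mon, Fri): 58 × 2 = 116.
Total: 116.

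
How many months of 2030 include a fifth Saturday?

A month has five Saturdays exactly when Saturday falls within its first (length − 28) days.
Jan: 31 days, starts Tue → 5 of Tue, Wed, Thu
Feb: 28 days, starts Fri → 5 of (none)
Mar: 31 days, starts Fri → 5 of Fri, Sat, Sun ✓
Apr: 30 days, starts Mon → 5 of Mon, Tue
May: 31 days, starts Wed → 5 of Wed, Thu, Fri
Jun: 30 days, starts Sat → 5 of Sat, Sun ✓
Jul: 31 days, starts Mon → 5 of Mon, Tue, Wed
Aug: 31 days, starts Thu → 5 of Thu, Fri, Sat ✓
Sep: 30 days, starts Sun → 5 of Sun, Mon
Oct: 31 days, starts Tue → 5 of Tue, Wed, Thu
Nov: 30 days, starts Fri → 5 of Fri, Sat ✓
Dec: 31 days, starts Sun → 5 of Sun, Mon, Tue
Months with five Saturdays: Mar, Jun, Aug, Nov.

4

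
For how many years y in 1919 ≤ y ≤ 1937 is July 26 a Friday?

Day of week of July 26 in each year:
1919: Sat, 1920: Mon, 1921: Tue, 1922: Wed, 1923: Thu, 1924: Sat, 1925: Sun, 1926: Mon, 1927: Tue, 1928: Thu, 1929: Fri ✓, 1930: Sat, 1931: Sun, 1932: Tue, 1933: Wed, 1934: Thu, 1935: Fri ✓, 1936: Sun, 1937: Mon
Fridays: 1929, 1935.

2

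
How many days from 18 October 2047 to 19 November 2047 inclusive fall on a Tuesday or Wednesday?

18 October 2047 is a Friday.
That's 33 days from start to end, counting both.
33 = 7 × 4 + 5, so there are 4 full weeks plus 5 extra days.
Each full week contributes 2 days from the set (Tue, Wed): 4 × 2 = 8.
The 5 extra days are Friday, Saturday, Sunday, Monday, Tuesday — 1 of them qualifies.
Total: 8 + 1 = 9.

9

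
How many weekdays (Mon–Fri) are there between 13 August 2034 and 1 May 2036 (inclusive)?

13 August 2034 is a Sunday.
From 13 August 2034 to 1 May 2036 is 628 days inclusive.
628 = 7 × 89 + 5, so there are 89 full weeks plus 5 extra days.
Each full week contributes 5 weekdays (Mon–Fri): 89 × 5 = 445.
The 5 extra days are Sunday, Monday, Tuesday, Wednesday, Thursday — 4 of them qualify.
Total: 445 + 4 = 449.

449 weekdays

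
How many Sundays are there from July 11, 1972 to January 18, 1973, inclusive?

27 Sundays

July 11, 1972 is a Tuesday.
The range spans 192 days (inclusive of both endpoints).
192 = 7 × 27 + 3, so there are 27 full weeks plus 3 extra days.
Each full week contributes one Sunday: 27 so far.
The 3 extra days are Tuesday, Wednesday, Thursday — none qualify.
Total: 27 + 0 = 27.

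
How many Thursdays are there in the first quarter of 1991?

Jan 1, 1991 is a Tuesday.
That's 90 days from start to end, counting both.
90 = 7 × 12 + 6, so there are 12 full weeks plus 6 extra days.
Each full week contributes one Thursday: 12 so far.
The 6 extra days are Tuesday, Wednesday, Thursday, Friday, Saturday, Sunday — 1 of them qualifies.
Total: 12 + 1 = 13.

13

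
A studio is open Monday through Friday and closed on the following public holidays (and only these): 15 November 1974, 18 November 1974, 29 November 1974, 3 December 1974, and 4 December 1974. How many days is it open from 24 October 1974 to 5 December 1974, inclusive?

24 October 1974 is a Thursday.
That's 43 days from start to end, counting both.
43 = 7 × 6 + 1, so there are 6 full weeks plus 1 extra day.
Each full week contributes 5 weekdays (Mon–Fri): 6 × 5 = 30.
The 1 extra day is Thu — 1 of them qualifies.
Total: 30 + 1 = 31.
Holidays: 15 November 1974 (Fri); 18 November 1974 (Mon); 29 November 1974 (Fri); 3 December 1974 (Tue); 4 December 1974 (Wed).
All 5 holidays fall on weekdays, so subtract 5.
Business days: 31 − 5 = 26.

26 working days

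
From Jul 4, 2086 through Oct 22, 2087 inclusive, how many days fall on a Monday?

68 Mondays

Jul 4, 2086 is a Thursday.
From Jul 4, 2086 to Oct 22, 2087 is 476 days inclusive.
476 = 7 × 68, so the span is exactly 68 full weeks.
Each full week contributes one Monday: 68 so far.
Total: 68.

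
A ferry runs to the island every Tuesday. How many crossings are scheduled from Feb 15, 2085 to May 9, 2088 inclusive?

168 Tuesdays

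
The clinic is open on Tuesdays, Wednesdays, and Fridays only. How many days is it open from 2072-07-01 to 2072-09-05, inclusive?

2072-07-01 is a Friday.
The range spans 67 days (inclusive of both endpoints).
67 = 7 × 9 + 4, so there are 9 full weeks plus 4 extra days.
Each full week contributes 3 days from the set (Tue, Wed, Fri): 9 × 3 = 27.
The 4 extra days are Fri, Sat, Sun, Mon — 1 of them qualifies.
Total: 27 + 1 = 28.

28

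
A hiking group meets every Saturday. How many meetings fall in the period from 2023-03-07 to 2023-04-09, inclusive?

2023-03-07 is a Tuesday.
That's 34 days from start to end, counting both.
34 = 7 × 4 + 6, so there are 4 full weeks plus 6 extra days.
Each full week contributes one Saturday: 4 so far.
The 6 extra days are Tuesday, Wednesday, Thursday, Friday, Saturday, Sunday — 1 of them qualifies.
Total: 4 + 1 = 5.

5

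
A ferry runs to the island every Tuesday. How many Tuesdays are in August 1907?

4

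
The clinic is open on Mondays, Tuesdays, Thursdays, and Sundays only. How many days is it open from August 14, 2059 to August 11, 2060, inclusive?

August 14, 2059 is a Thursday.
The range spans 364 days (inclusive of both endpoints).
364 = 7 × 52, so the span is exactly 52 full weeks.
Each full week contributes 4 days from the set (Mon, Tue, Thu, Sun): 52 × 4 = 208.

208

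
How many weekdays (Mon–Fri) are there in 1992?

262

1992-01-01 is a Wednesday.
The range spans 366 days (inclusive of both endpoints).
366 = 7 × 52 + 2, so there are 52 full weeks plus 2 extra days.
Each full week contributes 5 weekdays (Mon–Fri): 52 × 5 = 260.
The 2 extra days are Wednesday, Thursday — 2 of them qualify.
Total: 260 + 2 = 262.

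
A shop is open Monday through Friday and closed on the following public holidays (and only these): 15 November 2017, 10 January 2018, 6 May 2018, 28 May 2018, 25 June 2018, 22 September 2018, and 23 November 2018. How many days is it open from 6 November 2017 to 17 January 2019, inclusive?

309

6 November 2017 is a Monday.
From 6 November 2017 to 17 January 2019 is 438 days inclusive.
438 = 7 × 62 + 4, so there are 62 full weeks plus 4 extra days.
Each full week contributes 5 weekdays (Mon–Fri): 62 × 5 = 310.
The 4 extra days are Mon, Tue, Wed, Thu — 4 of them qualify.
Total: 310 + 4 = 314.
Holidays: 15 November 2017 (Wed); 10 January 2018 (Wed); 6 May 2018 (Sun); 28 May 2018 (Mon); 25 June 2018 (Mon); 22 September 2018 (Sat); 23 November 2018 (Fri).
5 of the 7 holidays fall on weekdays; the rest are weekends and were already excluded.
Business days: 314 − 5 = 309.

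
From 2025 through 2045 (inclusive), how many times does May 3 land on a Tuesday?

Day of week of May 3 in each year:
2025: Sat, 2026: Sun, 2027: Mon, 2028: Wed, 2029: Thu, 2030: Fri, 2031: Sat, 2032: Mon, 2033: Tue ✓, 2034: Wed, 2035: Thu, 2036: Sat, 2037: Sun, 2038: Mon, 2039: Tue ✓, 2040: Thu, 2041: Fri, 2042: Sat, 2043: Sun, 2044: Tue ✓, 2045: Wed
Tuesdays: 2033, 2039, 2044.

3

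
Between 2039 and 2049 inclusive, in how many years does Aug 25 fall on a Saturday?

Day of week of August 25 in each year:
2039: Thu, 2040: Sat ✓, 2041: Sun, 2042: Mon, 2043: Tue, 2044: Thu, 2045: Fri, 2046: Sat ✓, 2047: Sun, 2048: Tue, 2049: Wed
Saturdays: 2040, 2046.

2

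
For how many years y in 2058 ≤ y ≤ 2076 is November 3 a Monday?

Day of week of November 3 in each year:
2058: Sun, 2059: Mon ✓, 2060: Wed, 2061: Thu, 2062: Fri, 2063: Sat, 2064: Mon ✓, 2065: Tue, 2066: Wed, 2067: Thu, 2068: Sat, 2069: Sun, 2070: Mon ✓, 2071: Tue, 2072: Thu, 2073: Fri, 2074: Sat, 2075: Sun, 2076: Tue
Mondays: 2059, 2064, 2070.

3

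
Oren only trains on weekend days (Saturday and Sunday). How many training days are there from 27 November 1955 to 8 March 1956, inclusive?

29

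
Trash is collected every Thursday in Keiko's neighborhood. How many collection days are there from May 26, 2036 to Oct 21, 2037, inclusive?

73

May 26, 2036 is a Monday.
That's 514 days from start to end, counting both.
514 = 7 × 73 + 3, so there are 73 full weeks plus 3 extra days.
Each full week contributes one Thursday: 73 so far.
The 3 extra days are Mon, Tue, Wed — none qualify.
Total: 73 + 0 = 73.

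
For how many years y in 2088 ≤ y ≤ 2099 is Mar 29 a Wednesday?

1

Day of week of March 29 in each year:
2088: Mon, 2089: Tue, 2090: Wed ✓, 2091: Thu, 2092: Sat, 2093: Sun, 2094: Mon, 2095: Tue, 2096: Thu, 2097: Fri, 2098: Sat, 2099: Sun
Wednesdays: 2090.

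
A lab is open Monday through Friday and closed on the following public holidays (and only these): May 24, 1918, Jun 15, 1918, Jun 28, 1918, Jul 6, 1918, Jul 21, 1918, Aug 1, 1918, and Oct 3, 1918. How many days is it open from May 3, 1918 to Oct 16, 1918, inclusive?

May 3, 1918 is a Friday.
From May 3, 1918 to Oct 16, 1918 is 167 days inclusive.
167 = 7 × 23 + 6, so there are 23 full weeks plus 6 extra days.
Each full week contributes 5 weekdays (Mon–Fri): 23 × 5 = 115.
The 6 extra days are Friday, Saturday, Sunday, Monday, Tuesday, Wednesday — 4 of them qualify.
Total: 115 + 4 = 119.
Holidays: May 24, 1918 (Fri); Jun 15, 1918 (Sat); Jun 28, 1918 (Fri); Jul 6, 1918 (Sat); Jul 21, 1918 (Sun); Aug 1, 1918 (Thu); Oct 3, 1918 (Thu).
4 of the 7 holidays fall on weekdays; the rest are weekends and were already excluded.
Business days: 119 − 4 = 115.

115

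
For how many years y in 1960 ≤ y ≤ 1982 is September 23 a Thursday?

4

Day of week of September 23 in each year:
1960: Fri, 1961: Sat, 1962: Sun, 1963: Mon, 1964: Wed, 1965: Thu ✓, 1966: Fri, 1967: Sat, 1968: Mon, 1969: Tue, 1970: Wed, 1971: Thu ✓, 1972: Sat, 1973: Sun, 1974: Mon, 1975: Tue, 1976: Thu ✓, 1977: Fri, 1978: Sat, 1979: Sun, 1980: Tue, 1981: Wed, 1982: Thu ✓
Thursdays: 1965, 1971, 1976, 1982.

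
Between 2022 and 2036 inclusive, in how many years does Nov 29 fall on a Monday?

2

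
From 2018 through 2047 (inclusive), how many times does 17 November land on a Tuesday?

Day of week of November 17 in each year:
2018: Sat, 2019: Sun, 2020: Tue ✓, 2021: Wed, 2022: Thu, 2023: Fri, 2024: Sun, 2025: Mon, 2026: Tue ✓, 2027: Wed, 2028: Fri, 2029: Sat, 2030: Sun, 2031: Mon, 2032: Wed, 2033: Thu, 2034: Fri, 2035: Sat, 2036: Mon, 2037: Tue ✓, 2038: Wed, 2039: Thu, 2040: Sat, 2041: Sun, 2042: Mon, 2043: Tue ✓, 2044: Thu, 2045: Fri, 2046: Sat, 2047: Sun
Tuesdays: 2020, 2026, 2037, 2043.

4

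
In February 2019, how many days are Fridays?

Feb 1, 2019 is a Friday.
From Feb 1, 2019 to Feb 28, 2019 is 28 days inclusive.
28 = 7 × 4, so the span is exactly 4 full weeks.
Each full week contributes one Friday: 4 so far.

4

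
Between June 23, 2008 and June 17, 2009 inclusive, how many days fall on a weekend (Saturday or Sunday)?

June 23, 2008 is a Monday.
From June 23, 2008 to June 17, 2009 is 360 days inclusive.
360 = 7 × 51 + 3, so there are 51 full weeks plus 3 extra days.
Each full week contributes 2 weekend days (Sat, Sun): 51 × 2 = 102.
The 3 extra days are Monday, Tuesday, Wednesday — none qualify.
Total: 102 + 0 = 102.

102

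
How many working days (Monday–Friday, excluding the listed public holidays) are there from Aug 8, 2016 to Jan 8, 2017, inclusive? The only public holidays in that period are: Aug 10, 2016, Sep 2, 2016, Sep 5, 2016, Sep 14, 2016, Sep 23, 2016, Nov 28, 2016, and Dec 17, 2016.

104

Aug 8, 2016 is a Monday.
That's 154 days from start to end, counting both.
154 = 7 × 22, so the span is exactly 22 full weeks.
Each full week contributes 5 weekdays (Mon–Fri): 22 × 5 = 110.
Total: 110.
Holidays: Aug 10, 2016 (Wed); Sep 2, 2016 (Fri); Sep 5, 2016 (Mon); Sep 14, 2016 (Wed); Sep 23, 2016 (Fri); Nov 28, 2016 (Mon); Dec 17, 2016 (Sat).
6 of the 7 holidays fall on weekdays; the rest are weekends and were already excluded.
Business days: 110 − 6 = 104.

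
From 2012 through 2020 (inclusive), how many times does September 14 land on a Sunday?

Day of week of September 14 in each year:
2012: Fri, 2013: Sat, 2014: Sun ✓, 2015: Mon, 2016: Wed, 2017: Thu, 2018: Fri, 2019: Sat, 2020: Mon
Sundays: 2014.

1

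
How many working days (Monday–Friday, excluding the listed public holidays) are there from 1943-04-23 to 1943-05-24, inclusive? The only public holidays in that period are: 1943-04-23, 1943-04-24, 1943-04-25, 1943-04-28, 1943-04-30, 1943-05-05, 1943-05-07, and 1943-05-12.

16

1943-04-23 is a Friday.
That's 32 days from start to end, counting both.
32 = 7 × 4 + 4, so there are 4 full weeks plus 4 extra days.
Each full week contributes 5 weekdays (Mon–Fri): 4 × 5 = 20.
The 4 extra days are Friday, Saturday, Sunday, Monday — 2 of them qualify.
Total: 20 + 2 = 22.
Holidays: 1943-04-23 (Fri); 1943-04-24 (Sat); 1943-04-25 (Sun); 1943-04-28 (Wed); 1943-04-30 (Fri); 1943-05-05 (Wed); 1943-05-07 (Fri); 1943-05-12 (Wed).
6 of the 8 holidays fall on weekdays; the rest are weekends and were already excluded.
Business days: 22 − 6 = 16.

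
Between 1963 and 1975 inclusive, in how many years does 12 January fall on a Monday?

1

Day of week of January 12 in each year:
1963: Sat, 1964: Sun, 1965: Tue, 1966: Wed, 1967: Thu, 1968: Fri, 1969: Sun, 1970: Mon ✓, 1971: Tue, 1972: Wed, 1973: Fri, 1974: Sat, 1975: Sun
Mondays: 1970.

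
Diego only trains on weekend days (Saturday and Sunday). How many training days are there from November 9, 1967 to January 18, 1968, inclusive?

20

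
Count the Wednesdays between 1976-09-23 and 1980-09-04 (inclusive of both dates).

206

1976-09-23 is a Thursday.
That's 1443 days from start to end, counting both.
1443 = 7 × 206 + 1, so there are 206 full weeks plus 1 extra day.
Each full week contributes one Wednesday: 206 so far.
The 1 extra day is Thu — none qualify.
Total: 206 + 0 = 206.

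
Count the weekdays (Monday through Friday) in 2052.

262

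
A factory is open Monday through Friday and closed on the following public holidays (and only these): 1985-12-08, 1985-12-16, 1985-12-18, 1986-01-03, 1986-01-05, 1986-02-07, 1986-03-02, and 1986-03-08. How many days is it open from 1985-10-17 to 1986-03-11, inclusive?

1985-10-17 is a Thursday.
That's 146 days from start to end, counting both.
146 = 7 × 20 + 6, so there are 20 full weeks plus 6 extra days.
Each full week contributes 5 weekdays (Mon–Fri): 20 × 5 = 100.
The 6 extra days are Thursday, Friday, Saturday, Sunday, Monday, Tuesday — 4 of them qualify.
Total: 100 + 4 = 104.
Holidays: 1985-12-08 (Sun); 1985-12-16 (Mon); 1985-12-18 (Wed); 1986-01-03 (Fri); 1986-01-05 (Sun); 1986-02-07 (Fri); 1986-03-02 (Sun); 1986-03-08 (Sat).
4 of the 8 holidays fall on weekdays; the rest are weekends and were already excluded.
Business days: 104 − 4 = 100.

100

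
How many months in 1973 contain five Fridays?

A month has five Fridays exactly when Friday falls within its first (length − 28) days.
Jan: 31 days, starts Mon → 5 of Mon, Tue, Wed
Feb: 28 days, starts Thu → 5 of (none)
Mar: 31 days, starts Thu → 5 of Thu, Fri, Sat ✓
Apr: 30 days, starts Sun → 5 of Sun, Mon
May: 31 days, starts Tue → 5 of Tue, Wed, Thu
Jun: 30 days, starts Fri → 5 of Fri, Sat ✓
Jul: 31 days, starts Sun → 5 of Sun, Mon, Tue
Aug: 31 days, starts Wed → 5 of Wed, Thu, Fri ✓
Sep: 30 days, starts Sat → 5 of Sat, Sun
Oct: 31 days, starts Mon → 5 of Mon, Tue, Wed
Nov: 30 days, starts Thu → 5 of Thu, Fri ✓
Dec: 31 days, starts Sat → 5 of Sat, Sun, Mon
Months with five Fridays: Mar, Jun, Aug, Nov.

4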